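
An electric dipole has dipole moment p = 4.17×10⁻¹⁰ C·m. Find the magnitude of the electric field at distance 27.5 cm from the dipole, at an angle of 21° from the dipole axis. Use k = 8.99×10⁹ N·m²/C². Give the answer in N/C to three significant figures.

At angle θ the dipole field magnitude is E = (kp/r³)·√(1 + 3cos²θ).
kp/r³ = (8.99×10⁹)(4.17×10⁻¹⁰) / (0.275)³ = 180.3 N/C.
√(1 + 3cos²21°) = √(1 + 3·0.8716) = √3.6147 ≈ 1.9012.
E ≈ 180.3 × 1.901 = 342.7 N/C.

E ≈ 343 N/C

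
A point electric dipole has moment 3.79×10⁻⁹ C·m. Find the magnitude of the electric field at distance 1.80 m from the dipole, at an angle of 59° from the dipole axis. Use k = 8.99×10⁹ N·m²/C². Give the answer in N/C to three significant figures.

At angle θ the dipole field magnitude is E = (kp/r³)·√(1 + 3cos²θ).
kp/r³ = (8.99×10⁹)(3.79×10⁻⁹) / (1.80)³ = 5.842 N/C.
√(1 + 3cos²59°) = √(1 + 3·0.2653) = √1.7958 ≈ 1.3401.
E ≈ 5.842 × 1.340 = 7.829 N/C.

E ≈ 7.83 N/C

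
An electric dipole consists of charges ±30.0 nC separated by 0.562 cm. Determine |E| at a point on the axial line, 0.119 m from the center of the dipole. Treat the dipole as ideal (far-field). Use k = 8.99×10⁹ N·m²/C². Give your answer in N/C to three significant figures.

Dipole moment p = qd = (3.00×10⁻⁸ C)(0.00562 m) = 1.686×10⁻¹⁰ C·m.
On the dipole axis E = 2kp/r³.
E = 2·(8.99×10⁹)(1.686×10⁻¹⁰) / (0.119)³ = 1799 N/C.

E ≈ 1800 N/C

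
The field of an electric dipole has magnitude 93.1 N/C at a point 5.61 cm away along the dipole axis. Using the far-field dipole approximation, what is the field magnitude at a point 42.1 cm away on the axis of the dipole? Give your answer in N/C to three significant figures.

Dipole fields scale as 1/r³ in the far field; the geometry is the same at both points.
E₂ = E₁ · (r₁/r₂)³ = 93.1 · (5.61/42.1)³.
(r₁/r₂)³ = (0.1333)³ = 0.002366.
E₂ ≈ 0.2203 N/C.

E ≈ 0.220 N/C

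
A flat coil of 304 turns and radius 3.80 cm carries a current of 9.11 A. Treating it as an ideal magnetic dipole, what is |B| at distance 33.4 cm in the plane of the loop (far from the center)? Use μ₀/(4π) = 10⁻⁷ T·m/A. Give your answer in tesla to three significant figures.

m = NIA = NIπa² = 304·(9.11)·π·(0.0380)² = 12.56 A·m².
In the equatorial plane B = (μ₀/4π)·m/r³ (half the axial value).
B = (10⁻⁷)·(12.56) / (0.334)³ = 3.371×10⁻⁵ T.

B ≈ 3.37×10⁻⁵ T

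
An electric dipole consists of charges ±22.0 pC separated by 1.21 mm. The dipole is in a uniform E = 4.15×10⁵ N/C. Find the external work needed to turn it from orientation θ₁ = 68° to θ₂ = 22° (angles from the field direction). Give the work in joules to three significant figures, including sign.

W ≈ -6.10×10⁻⁹ J

Dipole moment p = qd = (2.20×10⁻¹¹ C)(0.00121 m) = 2.662×10⁻¹⁴ C·m.
W_ext = ΔU = U(θ₂) − U(θ₁) = −pE cosθ₂ − (−pE cosθ₁) = pE(cosθ₁ − cosθ₂).
W = (2.662×10⁻¹⁴)(4.15×10⁵)·(cos68° − cos22°) = (1.105×10⁻⁸)·(-0.5526) = -6.104×10⁻⁹ J.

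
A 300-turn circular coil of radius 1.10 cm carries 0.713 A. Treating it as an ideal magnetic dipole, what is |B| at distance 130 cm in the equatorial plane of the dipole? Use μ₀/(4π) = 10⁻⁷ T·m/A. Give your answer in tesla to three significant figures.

m = NIA = NIπa² = 300·(0.713)·π·(0.0110)² = 0.08131 A·m².
In the equatorial plane B = (μ₀/4π)·m/r³ (half the axial value).
B = (10⁻⁷)·(0.08131) / (1.30)³ = 3.701×10⁻⁹ T.

B ≈ 3.70×10⁻⁹ T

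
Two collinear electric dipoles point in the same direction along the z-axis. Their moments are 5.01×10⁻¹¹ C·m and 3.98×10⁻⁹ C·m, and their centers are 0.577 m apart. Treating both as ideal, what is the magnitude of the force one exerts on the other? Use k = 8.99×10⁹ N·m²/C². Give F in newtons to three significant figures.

On-axis field of dipole 1 at distance r: E = 2kp₁/r³. Force on dipole 2 is F = p₂·dE/dr (gradient along axis).
dE/dr = −6kp₁/r⁴, so |F| = 6kp₁p₂/r⁴ (attractive for aligned moments).
F = 6(8.99×10⁹)(5.01×10⁻¹¹)(3.98×10⁻⁹)/(0.577)⁴ = 9.704×10⁻⁸ N.

F ≈ 9.70×10⁻⁸ N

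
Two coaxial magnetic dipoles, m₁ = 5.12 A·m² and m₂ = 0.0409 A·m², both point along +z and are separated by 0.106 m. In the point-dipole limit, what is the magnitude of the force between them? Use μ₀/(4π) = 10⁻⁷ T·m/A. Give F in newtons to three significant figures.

F ≈ 9.95×10⁻⁴ N

On-axis B of dipole 1: B = (μ₀/4π)·2m₁/r³. Force on dipole 2: F = m₂·dB/dr.
dB/dr = −(μ₀/4π)·6m₁/r⁴, so |F| = (μ₀/4π)·6m₁m₂/r⁴.
F = 6(10⁻⁷)(5.12)(0.0409)/(0.106)⁴ = 9.952×10⁻⁴ N.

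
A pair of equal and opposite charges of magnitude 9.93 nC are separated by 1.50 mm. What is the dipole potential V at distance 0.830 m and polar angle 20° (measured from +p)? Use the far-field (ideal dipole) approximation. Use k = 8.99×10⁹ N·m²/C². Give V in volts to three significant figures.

Dipole moment p = qd = (9.93×10⁻⁹ C)(0.00150 m) = 1.49×10⁻¹¹ C·m.
The dipole potential is V = kp cosθ / r².
V = (8.99×10⁹)(1.49×10⁻¹¹)·cos20° / (0.830)² = 0.1827 V.

V ≈ 0.183 V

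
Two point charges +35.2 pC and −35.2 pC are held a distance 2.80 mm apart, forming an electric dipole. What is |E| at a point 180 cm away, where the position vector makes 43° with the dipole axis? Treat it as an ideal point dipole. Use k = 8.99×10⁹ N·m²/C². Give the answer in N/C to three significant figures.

E ≈ 2.45×10⁻⁴ N/C

Dipole moment p = qd = (3.52×10⁻¹¹ C)(0.00280 m) = 9.856×10⁻¹⁴ C·m.
At angle θ the dipole field magnitude is E = (kp/r³)·√(1 + 3cos²θ).
kp/r³ = (8.99×10⁹)(9.856×10⁻¹⁴) / (1.80)³ = 1.519×10⁻⁴ N/C.
√(1 + 3cos²43°) = √(1 + 3·0.5349) = √2.6046 ≈ 1.6139.
E ≈ 1.519×10⁻⁴ × 1.614 = 2.452×10⁻⁴ N/C.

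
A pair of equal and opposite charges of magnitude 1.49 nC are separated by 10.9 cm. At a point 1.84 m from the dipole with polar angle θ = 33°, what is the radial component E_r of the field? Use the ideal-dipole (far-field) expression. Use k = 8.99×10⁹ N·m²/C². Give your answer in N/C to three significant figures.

Dipole moment p = qd = (1.49×10⁻⁹ C)(0.109 m) = 1.624×10⁻¹⁰ C·m.
For a dipole, E_r = (2kp cosθ)/r³.
kp/r³ = (8.99×10⁹)(1.624×10⁻¹⁰)/(1.84)³ = 0.2344 N/C.
E_r = 2·0.2344·cos33° = 0.3931 N/C.

E_r ≈ 0.393 N/C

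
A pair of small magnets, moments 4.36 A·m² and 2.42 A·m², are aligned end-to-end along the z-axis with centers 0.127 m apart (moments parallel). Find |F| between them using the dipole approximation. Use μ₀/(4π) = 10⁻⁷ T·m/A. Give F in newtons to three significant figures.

F ≈ 0.0243 N

On-axis B of dipole 1: B = (μ₀/4π)·2m₁/r³. Force on dipole 2: F = m₂·dB/dr.
dB/dr = −(μ₀/4π)·6m₁/r⁴, so |F| = (μ₀/4π)·6m₁m₂/r⁴.
F = 6(10⁻⁷)(4.36)(2.42)/(0.127)⁴ = 0.02434 N.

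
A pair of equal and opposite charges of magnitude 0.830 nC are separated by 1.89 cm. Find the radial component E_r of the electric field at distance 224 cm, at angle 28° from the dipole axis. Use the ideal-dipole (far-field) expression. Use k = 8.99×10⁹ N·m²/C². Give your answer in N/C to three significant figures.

Dipole moment p = qd = (8.30×10⁻¹⁰ C)(0.0189 m) = 1.569×10⁻¹¹ C·m.
For a dipole, E_r = (2kp cosθ)/r³.
kp/r³ = (8.99×10⁹)(1.569×10⁻¹¹)/(2.24)³ = 0.01255 N/C.
E_r = 2·0.01255·cos28° = 0.02216 N/C.

E_r ≈ 0.0222 N/C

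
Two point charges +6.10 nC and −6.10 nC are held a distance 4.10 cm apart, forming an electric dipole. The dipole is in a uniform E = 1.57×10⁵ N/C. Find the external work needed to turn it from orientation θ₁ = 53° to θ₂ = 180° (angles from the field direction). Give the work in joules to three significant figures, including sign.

Dipole moment p = qd = (6.10×10⁻⁹ C)(0.0410 m) = 2.501×10⁻¹⁰ C·m.
W_ext = ΔU = U(θ₂) − U(θ₁) = −pE cosθ₂ − (−pE cosθ₁) = pE(cosθ₁ − cosθ₂).
W = (2.501×10⁻¹⁰)(1.57×10⁵)·(cos53° − cos180°) = (3.927×10⁻⁵)·(+1.6018) = 6.290×10⁻⁵ J.

W ≈ 6.29×10⁻⁵ J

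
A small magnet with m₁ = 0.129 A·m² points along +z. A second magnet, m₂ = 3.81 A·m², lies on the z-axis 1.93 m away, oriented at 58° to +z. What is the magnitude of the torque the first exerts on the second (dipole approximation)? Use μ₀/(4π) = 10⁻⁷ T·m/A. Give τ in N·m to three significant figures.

Dipole B is on the axis of dipole A, so B₁ there is axial: B₁ = (μ₀/4π)·2m₁/r³ along +z.
B₁ = 2(10⁻⁷)(0.129)/(1.93)³ = 3.589×10⁻⁹ T.
τ = m₂ B₁ sinθ.
τ = (3.81)(3.589×10⁻⁹)·sin58° = 1.160×10⁻⁸ N·m.

τ ≈ 1.16×10⁻⁸ N·m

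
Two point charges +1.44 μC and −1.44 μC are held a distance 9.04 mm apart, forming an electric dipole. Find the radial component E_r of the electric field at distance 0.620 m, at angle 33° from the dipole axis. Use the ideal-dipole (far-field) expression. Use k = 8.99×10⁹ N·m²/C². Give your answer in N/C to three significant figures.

E_r ≈ 824 N/C

Dipole moment p = qd = (1.44×10⁻⁶ C)(0.00904 m) = 1.302×10⁻⁸ C·m.
For a dipole, E_r = (2kp cosθ)/r³.
kp/r³ = (8.99×10⁹)(1.302×10⁻⁸)/(0.620)³ = 491.1 N/C.
E_r = 2·491.1·cos33° = 823.8 N/C.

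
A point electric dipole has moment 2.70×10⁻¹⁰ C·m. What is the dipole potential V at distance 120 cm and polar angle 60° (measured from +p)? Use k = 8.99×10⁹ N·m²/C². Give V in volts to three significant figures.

The dipole potential is V = kp cosθ / r².
V = (8.99×10⁹)(2.70×10⁻¹⁰)·cos60° / (1.20)² = 0.8428 V.

V ≈ 0.843 V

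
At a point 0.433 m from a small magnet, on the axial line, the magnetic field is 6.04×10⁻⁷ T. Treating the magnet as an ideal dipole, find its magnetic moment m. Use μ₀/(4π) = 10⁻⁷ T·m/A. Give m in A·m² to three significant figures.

On axis B = (μ₀/4π)·2m/r³, so m = Br³·4π/(μ₀·2).
m = (6.04×10⁻⁷)·(0.433)³ / (2·10⁻⁷) = 0.2452 A·m².

m ≈ 0.245 A·m²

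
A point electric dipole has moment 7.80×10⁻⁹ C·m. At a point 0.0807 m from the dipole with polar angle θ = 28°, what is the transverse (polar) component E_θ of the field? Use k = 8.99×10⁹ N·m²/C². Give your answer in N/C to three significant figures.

For a dipole, E_θ = (kp sinθ)/r³.
kp/r³ = (8.99×10⁹)(7.80×10⁻⁹)/(0.0807)³ = 1.334×10⁵ N/C.
E_θ = 1.334×10⁵·sin28° = 6.264×10⁴ N/C.

E_θ ≈ 6.26×10⁴ N/C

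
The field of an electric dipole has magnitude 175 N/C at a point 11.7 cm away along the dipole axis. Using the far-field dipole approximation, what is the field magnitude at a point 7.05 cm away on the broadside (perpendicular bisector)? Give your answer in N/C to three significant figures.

E ≈ 400 N/C

Dipole fields scale as 1/r³ in the far field.
The axial field is twice the equatorial field at the same r, so the geometry factor is 1/2.
E₂ = E₁ · (1/2) · (r₁/r₂)³ = 175 · 0.5 · (11.7/7.05)³.
(r₁/r₂)³ = (1.66)³ = 4.571.
E₂ ≈ 399.9 N/C.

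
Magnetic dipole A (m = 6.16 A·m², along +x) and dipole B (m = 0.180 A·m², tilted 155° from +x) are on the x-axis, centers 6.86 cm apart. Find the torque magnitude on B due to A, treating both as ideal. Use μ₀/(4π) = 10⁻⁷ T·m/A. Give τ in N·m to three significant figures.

τ ≈ 2.90×10⁻⁴ N·m

Dipole B is on the axis of dipole A, so B₁ there is axial: B₁ = (μ₀/4π)·2m₁/r³ along +x.
B₁ = 2(10⁻⁷)(6.16)/(0.0686)³ = 0.003816 T.
τ = m₂ B₁ sinθ.
τ = (0.180)(0.003816)·sin155° = 2.903×10⁻⁴ N·m.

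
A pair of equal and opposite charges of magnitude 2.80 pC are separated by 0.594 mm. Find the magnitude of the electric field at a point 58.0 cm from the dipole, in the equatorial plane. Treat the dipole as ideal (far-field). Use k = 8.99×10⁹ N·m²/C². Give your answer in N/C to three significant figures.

E ≈ 7.66×10⁻⁵ N/C

Dipole moment p = qd = (2.80×10⁻¹² C)(5.94×10⁻⁴ m) = 1.663×10⁻¹⁵ C·m.
In the equatorial plane E = kp/r³.
E = (8.99×10⁹)(1.663×10⁻¹⁵) / (0.580)³ = 7.662×10⁻⁵ N/C.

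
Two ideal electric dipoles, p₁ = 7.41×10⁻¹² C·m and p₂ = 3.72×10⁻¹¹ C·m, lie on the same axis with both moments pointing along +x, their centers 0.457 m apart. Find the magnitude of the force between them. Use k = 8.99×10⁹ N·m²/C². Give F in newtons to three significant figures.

On-axis field of dipole 1 at distance r: E = 2kp₁/r³. Force on dipole 2 is F = p₂·dE/dr (gradient along axis).
dE/dr = −6kp₁/r⁴, so |F| = 6kp₁p₂/r⁴ (attractive for aligned moments).
F = 6(8.99×10⁹)(7.41×10⁻¹²)(3.72×10⁻¹¹)/(0.457)⁴ = 3.409×10⁻¹⁰ N.

F ≈ 3.41×10⁻¹⁰ N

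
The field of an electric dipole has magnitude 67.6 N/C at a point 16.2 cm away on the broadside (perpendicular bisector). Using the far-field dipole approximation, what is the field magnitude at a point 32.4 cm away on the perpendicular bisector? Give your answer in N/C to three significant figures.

E ≈ 8.45 N/C

Dipole fields scale as 1/r³ in the far field; the geometry is the same at both points.
E₂ = E₁ · (r₁/r₂)³ = 67.6 · (16.2/32.4)³.
(r₁/r₂)³ = (0.5)³ = 0.125.
E₂ ≈ 8.450 N/C.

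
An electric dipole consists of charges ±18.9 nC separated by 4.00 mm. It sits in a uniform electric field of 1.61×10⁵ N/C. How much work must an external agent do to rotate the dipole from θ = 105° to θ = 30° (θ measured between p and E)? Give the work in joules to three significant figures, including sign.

Dipole moment p = qd = (1.89×10⁻⁸ C)(0.00400 m) = 7.56×10⁻¹¹ C·m.
W_ext = ΔU = U(θ₂) − U(θ₁) = −pE cosθ₂ − (−pE cosθ₁) = pE(cosθ₁ − cosθ₂).
W = (7.56×10⁻¹¹)(1.61×10⁵)·(cos105° − cos30°) = (1.217×10⁻⁵)·(-1.1248) = -1.369×10⁻⁵ J.

W ≈ -1.37×10⁻⁵ J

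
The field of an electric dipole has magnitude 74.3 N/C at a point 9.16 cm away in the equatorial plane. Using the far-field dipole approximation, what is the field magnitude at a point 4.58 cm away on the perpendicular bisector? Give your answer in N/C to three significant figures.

Dipole fields scale as 1/r³ in the far field; the geometry is the same at both points.
E₂ = E₁ · (r₁/r₂)³ = 74.3 · (9.16/4.58)³.
(r₁/r₂)³ = (2)³ = 8.
E₂ ≈ 594.4 N/C.

E ≈ 594 N/C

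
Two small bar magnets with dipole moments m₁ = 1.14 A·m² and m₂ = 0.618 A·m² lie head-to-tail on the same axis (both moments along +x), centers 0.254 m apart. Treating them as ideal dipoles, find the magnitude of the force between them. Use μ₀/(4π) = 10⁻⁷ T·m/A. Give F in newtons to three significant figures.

On-axis B of dipole 1: B = (μ₀/4π)·2m₁/r³. Force on dipole 2: F = m₂·dB/dr.
dB/dr = −(μ₀/4π)·6m₁/r⁴, so |F| = (μ₀/4π)·6m₁m₂/r⁴.
F = 6(10⁻⁷)(1.14)(0.618)/(0.254)⁴ = 1.016×10⁻⁴ N.

F ≈ 1.02×10⁻⁴ N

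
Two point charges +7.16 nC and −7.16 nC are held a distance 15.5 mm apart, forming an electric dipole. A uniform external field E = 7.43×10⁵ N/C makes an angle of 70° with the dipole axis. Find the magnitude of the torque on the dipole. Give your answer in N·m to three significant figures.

Dipole moment p = qd = (7.16×10⁻⁹ C)(0.0155 m) = 1.11×10⁻¹⁰ C·m.
Torque on an electric dipole: τ = pE sinθ.
τ = (1.11×10⁻¹⁰)(7.43×10⁵)·sin70° = 7.750×10⁻⁵ N·m.

τ ≈ 7.75×10⁻⁵ N·m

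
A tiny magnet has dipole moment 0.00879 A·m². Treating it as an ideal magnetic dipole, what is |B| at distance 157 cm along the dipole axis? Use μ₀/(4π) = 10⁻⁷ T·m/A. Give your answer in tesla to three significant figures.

B ≈ 4.54×10⁻¹⁰ T

On axis B = (μ₀/4π)·2m/r³.
B = 2·(10⁻⁷)·(0.00879) / (1.57)³ = 4.543×10⁻¹⁰ T.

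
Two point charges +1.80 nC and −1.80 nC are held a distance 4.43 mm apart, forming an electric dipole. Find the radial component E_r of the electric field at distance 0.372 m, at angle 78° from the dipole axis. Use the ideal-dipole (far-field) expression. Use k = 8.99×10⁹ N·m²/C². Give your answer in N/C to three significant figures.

E_r ≈ 0.579 N/C

Dipole moment p = qd = (1.80×10⁻⁹ C)(0.00443 m) = 7.974×10⁻¹² C·m.
For a dipole, E_r = (2kp cosθ)/r³.
kp/r³ = (8.99×10⁹)(7.974×10⁻¹²)/(0.372)³ = 1.393 N/C.
E_r = 2·1.393·cos78° = 0.5790 N/C.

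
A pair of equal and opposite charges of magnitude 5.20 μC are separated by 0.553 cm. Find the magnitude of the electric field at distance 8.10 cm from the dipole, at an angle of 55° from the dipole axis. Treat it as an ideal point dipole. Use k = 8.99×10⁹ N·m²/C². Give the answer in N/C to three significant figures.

E ≈ 6.86×10⁵ N/C

Dipole moment p = qd = (5.20×10⁻⁶ C)(0.00553 m) = 2.876×10⁻⁸ C·m.
At angle θ the dipole field magnitude is E = (kp/r³)·√(1 + 3cos²θ).
kp/r³ = (8.99×10⁹)(2.876×10⁻⁸) / (0.0810)³ = 4.865×10⁵ N/C.
√(1 + 3cos²55°) = √(1 + 3·0.3290) = √1.9870 ≈ 1.4096.
E ≈ 4.865×10⁵ × 1.410 = 6.858×10⁵ N/C.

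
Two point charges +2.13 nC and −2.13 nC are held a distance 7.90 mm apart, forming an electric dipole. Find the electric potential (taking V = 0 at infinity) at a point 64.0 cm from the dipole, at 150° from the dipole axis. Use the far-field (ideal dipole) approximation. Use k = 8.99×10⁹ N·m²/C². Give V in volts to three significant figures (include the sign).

V ≈ -0.320 V

Dipole moment p = qd = (2.13×10⁻⁹ C)(0.00790 m) = 1.683×10⁻¹¹ C·m.
The dipole potential is V = kp cosθ / r².
V = (8.99×10⁹)(1.683×10⁻¹¹)·cos150° / (0.640)² = -0.3199 V.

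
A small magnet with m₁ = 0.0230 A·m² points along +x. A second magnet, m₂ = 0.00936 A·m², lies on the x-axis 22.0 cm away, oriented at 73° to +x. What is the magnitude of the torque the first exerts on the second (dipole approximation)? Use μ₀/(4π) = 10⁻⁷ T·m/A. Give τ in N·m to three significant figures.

Dipole B is on the axis of dipole A, so B₁ there is axial: B₁ = (μ₀/4π)·2m₁/r³ along +x.
B₁ = 2(10⁻⁷)(0.0230)/(0.220)³ = 4.320×10⁻⁷ T.
τ = m₂ B₁ sinθ.
τ = (0.00936)(4.320×10⁻⁷)·sin73° = 3.867×10⁻⁹ N·m.

τ ≈ 3.87×10⁻⁹ N·m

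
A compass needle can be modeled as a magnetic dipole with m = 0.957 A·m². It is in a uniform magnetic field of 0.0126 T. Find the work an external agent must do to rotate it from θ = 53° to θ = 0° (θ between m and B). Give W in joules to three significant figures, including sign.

W ≈ -0.00480 J

W_ext = ΔU = −mB cosθ₂ + mB cosθ₁ = mB(cosθ₁ − cosθ₂).
W = (0.957)(0.0126)·(cos53° − cos0°) = (0.01206)·(-0.3982) = -0.004801 J.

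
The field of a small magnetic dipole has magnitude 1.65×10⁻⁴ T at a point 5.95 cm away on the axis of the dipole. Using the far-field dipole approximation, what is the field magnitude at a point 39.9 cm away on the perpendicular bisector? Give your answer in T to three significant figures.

Dipole fields scale as 1/r³ in the far field.
The axial field is twice the equatorial field at the same r, so the geometry factor is 1/2.
B₂ = B₁ · (1/2) · (r₁/r₂)³ = 1.65×10⁻⁴ · 0.5 · (5.95/39.9)³.
(r₁/r₂)³ = (0.1491)³ = 0.003316.
B₂ ≈ 2.736×10⁻⁷ T.

B ≈ 2.74×10⁻⁷ T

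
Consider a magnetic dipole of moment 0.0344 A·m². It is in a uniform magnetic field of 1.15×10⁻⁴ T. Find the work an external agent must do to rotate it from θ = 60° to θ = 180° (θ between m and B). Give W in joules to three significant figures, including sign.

W ≈ 5.93×10⁻⁶ J

W_ext = ΔU = −mB cosθ₂ + mB cosθ₁ = mB(cosθ₁ − cosθ₂).
W = (0.0344)(1.15×10⁻⁴)·(cos60° − cos180°) = (3.956×10⁻⁶)·(+1.5000) = 5.934×10⁻⁶ J.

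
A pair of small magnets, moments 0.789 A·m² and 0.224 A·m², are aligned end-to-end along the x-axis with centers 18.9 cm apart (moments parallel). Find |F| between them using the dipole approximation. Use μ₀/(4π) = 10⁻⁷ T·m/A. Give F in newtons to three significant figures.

On-axis B of dipole 1: B = (μ₀/4π)·2m₁/r³. Force on dipole 2: F = m₂·dB/dr.
dB/dr = −(μ₀/4π)·6m₁/r⁴, so |F| = (μ₀/4π)·6m₁m₂/r⁴.
F = 6(10⁻⁷)(0.789)(0.224)/(0.189)⁴ = 8.311×10⁻⁵ N.

F ≈ 8.31×10⁻⁵ N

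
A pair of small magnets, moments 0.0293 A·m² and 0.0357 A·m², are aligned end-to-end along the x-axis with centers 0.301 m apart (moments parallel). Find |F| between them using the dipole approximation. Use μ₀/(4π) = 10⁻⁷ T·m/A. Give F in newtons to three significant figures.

F ≈ 7.65×10⁻⁸ N

On-axis B of dipole 1: B = (μ₀/4π)·2m₁/r³. Force on dipole 2: F = m₂·dB/dr.
dB/dr = −(μ₀/4π)·6m₁/r⁴, so |F| = (μ₀/4π)·6m₁m₂/r⁴.
F = 6(10⁻⁷)(0.0293)(0.0357)/(0.301)⁴ = 7.646×10⁻⁸ N.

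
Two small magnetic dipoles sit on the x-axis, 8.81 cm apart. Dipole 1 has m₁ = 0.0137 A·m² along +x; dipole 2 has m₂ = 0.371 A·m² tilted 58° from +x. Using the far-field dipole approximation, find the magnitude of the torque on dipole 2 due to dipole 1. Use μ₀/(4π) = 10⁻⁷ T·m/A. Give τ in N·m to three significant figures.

τ ≈ 1.26×10⁻⁶ N·m

Dipole B is on the axis of dipole A, so B₁ there is axial: B₁ = (μ₀/4π)·2m₁/r³ along +x.
B₁ = 2(10⁻⁷)(0.0137)/(0.0881)³ = 4.007×10⁻⁶ T.
τ = m₂ B₁ sinθ.
τ = (0.371)(4.007×10⁻⁶)·sin58° = 1.261×10⁻⁶ N·m.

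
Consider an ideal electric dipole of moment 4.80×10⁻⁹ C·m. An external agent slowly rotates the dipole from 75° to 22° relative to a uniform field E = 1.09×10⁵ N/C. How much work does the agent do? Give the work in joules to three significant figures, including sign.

W ≈ -3.50×10⁻⁴ J

W_ext = ΔU = U(θ₂) − U(θ₁) = −pE cosθ₂ − (−pE cosθ₁) = pE(cosθ₁ − cosθ₂).
W = (4.80×10⁻⁹)(1.09×10⁵)·(cos75° − cos22°) = (5.232×10⁻⁴)·(-0.6684) = -3.497×10⁻⁴ J.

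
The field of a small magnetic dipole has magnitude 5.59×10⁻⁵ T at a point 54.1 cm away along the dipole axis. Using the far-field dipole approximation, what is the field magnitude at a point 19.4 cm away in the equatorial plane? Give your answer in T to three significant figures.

B ≈ 6.06×10⁻⁴ T

Dipole fields scale as 1/r³ in the far field.
The axial field is twice the equatorial field at the same r, so the geometry factor is 1/2.
B₂ = B₁ · (1/2) · (r₁/r₂)³ = 5.59×10⁻⁵ · 0.5 · (54.1/19.4)³.
(r₁/r₂)³ = (2.789)³ = 21.69.
B₂ ≈ 6.061×10⁻⁴ T.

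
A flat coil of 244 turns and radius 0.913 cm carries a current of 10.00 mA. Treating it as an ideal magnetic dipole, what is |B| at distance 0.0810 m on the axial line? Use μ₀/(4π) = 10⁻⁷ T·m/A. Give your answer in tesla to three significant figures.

B ≈ 2.40×10⁻⁷ T

m = NIA = NIπa² = 244·(0.0100)·π·(0.00913)² = 6.39×10⁻⁴ A·m².
On axis B = (μ₀/4π)·2m/r³.
B = 2·(10⁻⁷)·(6.39×10⁻⁴) / (0.0810)³ = 2.405×10⁻⁷ T.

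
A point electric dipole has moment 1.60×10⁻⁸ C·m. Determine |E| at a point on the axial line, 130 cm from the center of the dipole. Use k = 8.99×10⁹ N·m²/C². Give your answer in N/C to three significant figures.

On the dipole axis E = 2kp/r³.
E = 2·(8.99×10⁹)(1.60×10⁻⁸) / (1.30)³ = 130.9 N/C.

E ≈ 131 N/C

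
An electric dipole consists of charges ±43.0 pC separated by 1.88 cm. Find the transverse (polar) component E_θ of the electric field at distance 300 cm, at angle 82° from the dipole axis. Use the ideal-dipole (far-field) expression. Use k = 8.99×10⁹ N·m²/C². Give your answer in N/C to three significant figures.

Dipole moment p = qd = (4.30×10⁻¹¹ C)(0.0188 m) = 8.084×10⁻¹³ C·m.
For a dipole, E_θ = (kp sinθ)/r³.
kp/r³ = (8.99×10⁹)(8.084×10⁻¹³)/(3.00)³ = 2.692×10⁻⁴ N/C.
E_θ = 2.692×10⁻⁴·sin82° = 2.665×10⁻⁴ N/C.

E_θ ≈ 2.67×10⁻⁴ N/C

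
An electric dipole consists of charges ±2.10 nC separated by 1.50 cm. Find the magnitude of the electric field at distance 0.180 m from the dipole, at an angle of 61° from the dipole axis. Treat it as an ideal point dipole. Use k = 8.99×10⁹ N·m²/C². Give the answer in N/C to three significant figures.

Dipole moment p = qd = (2.10×10⁻⁹ C)(0.0150 m) = 3.15×10⁻¹¹ C·m.
At angle θ the dipole field magnitude is E = (kp/r³)·√(1 + 3cos²θ).
kp/r³ = (8.99×10⁹)(3.15×10⁻¹¹) / (0.180)³ = 48.56 N/C.
√(1 + 3cos²61°) = √(1 + 3·0.2350) = √1.7051 ≈ 1.3058.
E ≈ 48.56 × 1.306 = 63.41 N/C.

E ≈ 63.4 N/C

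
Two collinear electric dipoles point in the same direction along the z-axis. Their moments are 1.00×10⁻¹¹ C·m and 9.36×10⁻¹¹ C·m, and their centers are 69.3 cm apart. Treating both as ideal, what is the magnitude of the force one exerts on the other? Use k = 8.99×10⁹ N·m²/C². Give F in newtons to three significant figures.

On-axis field of dipole 1 at distance r: E = 2kp₁/r³. Force on dipole 2 is F = p₂·dE/dr (gradient along axis).
dE/dr = −6kp₁/r⁴, so |F| = 6kp₁p₂/r⁴ (attractive for aligned moments).
F = 6(8.99×10⁹)(1.00×10⁻¹¹)(9.36×10⁻¹¹)/(0.693)⁴ = 2.189×10⁻¹⁰ N.

F ≈ 2.19×10⁻¹⁰ N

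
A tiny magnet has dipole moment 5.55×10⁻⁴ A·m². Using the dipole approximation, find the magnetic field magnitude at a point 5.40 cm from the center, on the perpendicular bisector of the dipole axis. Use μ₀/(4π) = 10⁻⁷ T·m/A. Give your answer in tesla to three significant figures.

In the equatorial plane B = (μ₀/4π)·m/r³ (half the axial value).
B = (10⁻⁷)·(5.55×10⁻⁴) / (0.0540)³ = 3.525×10⁻⁷ T.

B ≈ 3.52×10⁻⁷ T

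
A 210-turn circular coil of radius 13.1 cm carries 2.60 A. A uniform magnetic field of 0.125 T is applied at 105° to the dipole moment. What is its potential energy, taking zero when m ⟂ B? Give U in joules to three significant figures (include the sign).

m = NIA = NIπa² = 210·(2.60)·π·(0.131)² = 29.44 A·m².
U = −m·B = −mB cosθ.
U = −(29.44)(0.125)·cos105° = 0.9525 J.

U ≈ 0.952 J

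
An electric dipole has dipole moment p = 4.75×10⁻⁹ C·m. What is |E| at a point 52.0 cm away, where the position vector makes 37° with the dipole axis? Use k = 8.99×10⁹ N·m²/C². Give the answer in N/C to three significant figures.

At angle θ the dipole field magnitude is E = (kp/r³)·√(1 + 3cos²θ).
kp/r³ = (8.99×10⁹)(4.75×10⁻⁹) / (0.520)³ = 303.7 N/C.
√(1 + 3cos²37°) = √(1 + 3·0.6378) = √2.9135 ≈ 1.7069.
E ≈ 303.7 × 1.707 = 518.4 N/C.

E ≈ 518 N/C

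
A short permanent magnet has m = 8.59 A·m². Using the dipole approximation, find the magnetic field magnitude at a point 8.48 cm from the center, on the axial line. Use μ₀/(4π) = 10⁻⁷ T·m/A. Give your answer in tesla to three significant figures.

B ≈ 0.00282 T

On axis B = (μ₀/4π)·2m/r³.
B = 2·(10⁻⁷)·(8.59) / (0.0848)³ = 0.002817 T.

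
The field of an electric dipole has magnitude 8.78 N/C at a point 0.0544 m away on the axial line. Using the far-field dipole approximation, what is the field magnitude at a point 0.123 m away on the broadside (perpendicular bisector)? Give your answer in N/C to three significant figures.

Dipole fields scale as 1/r³ in the far field.
The axial field is twice the equatorial field at the same r, so the geometry factor is 1/2.
E₂ = E₁ · (1/2) · (r₁/r₂)³ = 8.78 · 0.5 · (0.0544/0.123)³.
(r₁/r₂)³ = (0.4423)³ = 0.08651.
E₂ ≈ 0.3798 N/C.

E ≈ 0.380 N/C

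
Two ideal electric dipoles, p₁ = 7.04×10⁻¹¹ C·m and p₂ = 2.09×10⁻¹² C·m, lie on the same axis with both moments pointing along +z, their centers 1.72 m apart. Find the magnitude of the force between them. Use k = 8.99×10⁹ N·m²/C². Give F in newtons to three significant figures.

F ≈ 9.07×10⁻¹³ N

On-axis field of dipole 1 at distance r: E = 2kp₁/r³. Force on dipole 2 is F = p₂·dE/dr (gradient along axis).
dE/dr = −6kp₁/r⁴, so |F| = 6kp₁p₂/r⁴ (attractive for aligned moments).
F = 6(8.99×10⁹)(7.04×10⁻¹¹)(2.09×10⁻¹²)/(1.72)⁴ = 9.068×10⁻¹³ N.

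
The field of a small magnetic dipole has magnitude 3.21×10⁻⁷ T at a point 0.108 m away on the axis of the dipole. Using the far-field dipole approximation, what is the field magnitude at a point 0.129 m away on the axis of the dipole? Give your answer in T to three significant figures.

Dipole fields scale as 1/r³ in the far field; the geometry is the same at both points.
B₂ = B₁ · (r₁/r₂)³ = 3.21×10⁻⁷ · (0.108/0.129)³.
(r₁/r₂)³ = (0.8372)³ = 0.5868.
B₂ ≈ 1.884×10⁻⁷ T.

B ≈ 1.88×10⁻⁷ T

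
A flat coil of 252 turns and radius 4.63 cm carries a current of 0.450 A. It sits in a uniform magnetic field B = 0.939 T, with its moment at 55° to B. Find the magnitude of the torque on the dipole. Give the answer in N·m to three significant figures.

τ ≈ 0.587 N·m

m = NIA = NIπa² = 252·(0.450)·π·(0.0463)² = 0.7637 A·m².
Torque on a magnetic dipole: τ = mB sinθ.
τ = (0.7637)(0.939)·sin55° = 0.5874 N·m.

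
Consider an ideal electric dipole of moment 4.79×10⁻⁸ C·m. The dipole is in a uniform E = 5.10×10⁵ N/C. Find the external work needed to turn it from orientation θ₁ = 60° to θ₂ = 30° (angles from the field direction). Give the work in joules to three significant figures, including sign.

W ≈ -0.00894 J

W_ext = ΔU = U(θ₂) − U(θ₁) = −pE cosθ₂ − (−pE cosθ₁) = pE(cosθ₁ − cosθ₂).
W = (4.79×10⁻⁸)(5.10×10⁵)·(cos60° − cos30°) = (0.02443)·(-0.3660) = -0.008942 J.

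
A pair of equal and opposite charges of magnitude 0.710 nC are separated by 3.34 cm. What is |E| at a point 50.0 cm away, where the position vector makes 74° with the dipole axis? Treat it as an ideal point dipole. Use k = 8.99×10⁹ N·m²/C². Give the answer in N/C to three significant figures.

Dipole moment p = qd = (7.10×10⁻¹⁰ C)(0.0334 m) = 2.371×10⁻¹¹ C·m.
At angle θ the dipole field magnitude is E = (kp/r³)·√(1 + 3cos²θ).
kp/r³ = (8.99×10⁹)(2.371×10⁻¹¹) / (0.500)³ = 1.705 N/C.
√(1 + 3cos²74°) = √(1 + 3·0.0760) = √1.2279 ≈ 1.1081.
E ≈ 1.705 × 1.108 = 1.890 N/C.

E ≈ 1.89 N/C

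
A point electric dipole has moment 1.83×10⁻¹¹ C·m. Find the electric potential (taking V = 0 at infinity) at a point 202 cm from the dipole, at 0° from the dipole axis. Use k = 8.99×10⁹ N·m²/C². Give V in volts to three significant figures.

The dipole potential is V = kp cosθ / r².
V = (8.99×10⁹)(1.83×10⁻¹¹)·cos0° / (2.02)² = 0.04032 V.

V ≈ 0.0403 V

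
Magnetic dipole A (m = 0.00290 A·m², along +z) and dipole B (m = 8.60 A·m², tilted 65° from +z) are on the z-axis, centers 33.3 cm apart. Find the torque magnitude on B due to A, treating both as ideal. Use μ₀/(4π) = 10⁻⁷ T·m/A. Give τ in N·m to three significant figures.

Dipole B is on the axis of dipole A, so B₁ there is axial: B₁ = (μ₀/4π)·2m₁/r³ along +z.
B₁ = 2(10⁻⁷)(0.00290)/(0.333)³ = 1.571×10⁻⁸ T.
τ = m₂ B₁ sinθ.
τ = (8.60)(1.571×10⁻⁸)·sin65° = 1.224×10⁻⁷ N·m.

τ ≈ 1.22×10⁻⁷ N·m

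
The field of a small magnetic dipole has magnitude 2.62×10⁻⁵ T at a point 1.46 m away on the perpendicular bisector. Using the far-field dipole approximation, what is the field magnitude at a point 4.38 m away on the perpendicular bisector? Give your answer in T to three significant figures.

B ≈ 9.70×10⁻⁷ T

Dipole fields scale as 1/r³ in the far field; the geometry is the same at both points.
B₂ = B₁ · (r₁/r₂)³ = 2.62×10⁻⁵ · (1.46/4.38)³.
(r₁/r₂)³ = (0.3333)³ = 0.03704.
B₂ ≈ 9.704×10⁻⁷ T.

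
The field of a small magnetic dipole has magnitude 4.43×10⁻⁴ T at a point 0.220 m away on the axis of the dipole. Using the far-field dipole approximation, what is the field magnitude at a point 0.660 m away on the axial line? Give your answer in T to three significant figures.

Dipole fields scale as 1/r³ in the far field; the geometry is the same at both points.
B₂ = B₁ · (r₁/r₂)³ = 4.43×10⁻⁴ · (0.220/0.660)³.
(r₁/r₂)³ = (0.3333)³ = 0.03704.
B₂ ≈ 1.641×10⁻⁵ T.

B ≈ 1.64×10⁻⁵ T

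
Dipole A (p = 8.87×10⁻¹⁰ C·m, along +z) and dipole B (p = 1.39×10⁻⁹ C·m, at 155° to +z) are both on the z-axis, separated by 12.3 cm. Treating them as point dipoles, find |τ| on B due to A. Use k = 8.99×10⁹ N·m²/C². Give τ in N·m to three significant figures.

τ ≈ 5.03×10⁻⁶ N·m

The second dipole sits on the axis of the first, so the field there is axial: E₁ = 2kp₁/r³ along +z.
E₁ = 2(8.99×10⁹)(8.87×10⁻¹⁰)/(0.123)³ = 8570 N/C.
Torque on the second dipole: τ = p₂ E₁ sinθ.
τ = (1.39×10⁻⁹)(8570)·sin155° = 5.035×10⁻⁶ N·m.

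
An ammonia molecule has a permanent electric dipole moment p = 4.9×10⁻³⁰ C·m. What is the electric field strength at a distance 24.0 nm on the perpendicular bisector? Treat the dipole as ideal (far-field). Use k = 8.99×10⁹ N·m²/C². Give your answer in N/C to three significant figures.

On the perpendicular bisector E = kp/r³ (half the axial value at the same distance).
E = (8.99×10⁹)(4.90×10⁻³⁰) / (2.40×10⁻⁸)³ = 3187 N/C.

E ≈ 3190 N/C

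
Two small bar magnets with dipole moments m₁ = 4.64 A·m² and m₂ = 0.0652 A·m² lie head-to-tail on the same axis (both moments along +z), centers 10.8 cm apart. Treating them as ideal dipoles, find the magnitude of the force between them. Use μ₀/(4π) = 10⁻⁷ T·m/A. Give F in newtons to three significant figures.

F ≈ 0.00133 N

On-axis B of dipole 1: B = (μ₀/4π)·2m₁/r³. Force on dipole 2: F = m₂·dB/dr.
dB/dr = −(μ₀/4π)·6m₁/r⁴, so |F| = (μ₀/4π)·6m₁m₂/r⁴.
F = 6(10⁻⁷)(4.64)(0.0652)/(0.108)⁴ = 0.001334 N.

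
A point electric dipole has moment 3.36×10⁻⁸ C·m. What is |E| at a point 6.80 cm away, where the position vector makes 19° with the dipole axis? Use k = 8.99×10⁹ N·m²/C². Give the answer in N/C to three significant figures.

E ≈ 1.84×10⁶ N/C

At angle θ the dipole field magnitude is E = (kp/r³)·√(1 + 3cos²θ).
kp/r³ = (8.99×10⁹)(3.36×10⁻⁸) / (0.0680)³ = 9.607×10⁵ N/C.
√(1 + 3cos²19°) = √(1 + 3·0.8940) = √3.6820 ≈ 1.9189.
E ≈ 9.607×10⁵ × 1.919 = 1.843×10⁶ N/C.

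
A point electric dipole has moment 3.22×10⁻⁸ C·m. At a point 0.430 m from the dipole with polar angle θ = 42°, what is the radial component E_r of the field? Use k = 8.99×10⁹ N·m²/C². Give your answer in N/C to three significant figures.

E_r ≈ 5410 N/C

For a dipole, E_r = (2kp cosθ)/r³.
kp/r³ = (8.99×10⁹)(3.22×10⁻⁸)/(0.430)³ = 3641 N/C.
E_r = 2·3641·cos42° = 5411 N/C.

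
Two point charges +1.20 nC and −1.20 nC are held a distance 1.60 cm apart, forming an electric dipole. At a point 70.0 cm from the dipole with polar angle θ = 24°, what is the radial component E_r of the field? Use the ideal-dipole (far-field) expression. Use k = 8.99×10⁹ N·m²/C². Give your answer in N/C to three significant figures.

Dipole moment p = qd = (1.20×10⁻⁹ C)(0.0160 m) = 1.92×10⁻¹¹ C·m.
For a dipole, E_r = (2kp cosθ)/r³.
kp/r³ = (8.99×10⁹)(1.92×10⁻¹¹)/(0.700)³ = 0.5032 N/C.
E_r = 2·0.5032·cos24° = 0.9194 N/C.

E_r ≈ 0.919 N/C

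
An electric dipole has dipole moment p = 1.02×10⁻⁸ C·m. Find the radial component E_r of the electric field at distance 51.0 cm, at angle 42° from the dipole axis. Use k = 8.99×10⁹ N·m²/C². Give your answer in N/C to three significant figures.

E_r ≈ 1030 N/C

For a dipole, E_r = (2kp cosθ)/r³.
kp/r³ = (8.99×10⁹)(1.02×10⁻⁸)/(0.510)³ = 691.3 N/C.
E_r = 2·691.3·cos42° = 1027 N/C.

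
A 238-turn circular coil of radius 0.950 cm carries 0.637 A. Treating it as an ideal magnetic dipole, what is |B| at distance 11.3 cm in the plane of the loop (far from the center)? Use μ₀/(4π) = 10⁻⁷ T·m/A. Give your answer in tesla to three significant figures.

m = NIA = NIπa² = 238·(0.637)·π·(0.00950)² = 0.04298 A·m².
In the equatorial plane B = (μ₀/4π)·m/r³ (half the axial value).
B = (10⁻⁷)·(0.04298) / (0.113)³ = 2.979×10⁻⁶ T.

B ≈ 2.98×10⁻⁶ T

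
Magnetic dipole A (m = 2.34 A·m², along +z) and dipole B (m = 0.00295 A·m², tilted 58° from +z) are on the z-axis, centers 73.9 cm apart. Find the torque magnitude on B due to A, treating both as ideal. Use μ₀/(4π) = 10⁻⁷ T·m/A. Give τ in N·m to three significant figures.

τ ≈ 2.90×10⁻⁹ N·m

Dipole B is on the axis of dipole A, so B₁ there is axial: B₁ = (μ₀/4π)·2m₁/r³ along +z.
B₁ = 2(10⁻⁷)(2.34)/(0.739)³ = 1.160×10⁻⁶ T.
τ = m₂ B₁ sinθ.
τ = (0.00295)(1.160×10⁻⁶)·sin58° = 2.901×10⁻⁹ N·m.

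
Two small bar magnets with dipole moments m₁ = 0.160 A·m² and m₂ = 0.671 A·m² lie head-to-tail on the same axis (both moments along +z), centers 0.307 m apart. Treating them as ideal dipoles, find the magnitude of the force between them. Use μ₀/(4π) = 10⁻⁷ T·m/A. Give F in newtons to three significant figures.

F ≈ 7.25×10⁻⁶ N

On-axis B of dipole 1: B = (μ₀/4π)·2m₁/r³. Force on dipole 2: F = m₂·dB/dr.
dB/dr = −(μ₀/4π)·6m₁/r⁴, so |F| = (μ₀/4π)·6m₁m₂/r⁴.
F = 6(10⁻⁷)(0.160)(0.671)/(0.307)⁴ = 7.252×10⁻⁶ N.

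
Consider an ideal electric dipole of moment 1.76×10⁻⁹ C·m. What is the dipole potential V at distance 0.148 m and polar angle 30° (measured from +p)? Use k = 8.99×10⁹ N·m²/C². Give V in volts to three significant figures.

The dipole potential is V = kp cosθ / r².
V = (8.99×10⁹)(1.76×10⁻⁹)·cos30° / (0.148)² = 625.6 V.

V ≈ 626 V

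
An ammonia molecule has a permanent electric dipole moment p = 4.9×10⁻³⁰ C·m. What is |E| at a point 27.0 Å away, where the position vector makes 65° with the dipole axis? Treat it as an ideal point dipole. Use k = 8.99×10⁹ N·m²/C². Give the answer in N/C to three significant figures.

E ≈ 2.77×10⁶ N/C

At angle θ the dipole field magnitude is E = (kp/r³)·√(1 + 3cos²θ).
kp/r³ = (8.99×10⁹)(4.90×10⁻³⁰) / (2.70×10⁻⁹)³ = 2.238×10⁶ N/C.
√(1 + 3cos²65°) = √(1 + 3·0.1786) = √1.5358 ≈ 1.2393.
E ≈ 2.238×10⁶ × 1.239 = 2.774×10⁶ N/C.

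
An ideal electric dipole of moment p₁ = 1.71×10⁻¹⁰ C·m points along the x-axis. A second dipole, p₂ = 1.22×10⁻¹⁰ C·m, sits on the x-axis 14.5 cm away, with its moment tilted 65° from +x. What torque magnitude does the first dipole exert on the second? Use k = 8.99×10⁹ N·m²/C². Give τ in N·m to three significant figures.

The second dipole sits on the axis of the first, so the field there is axial: E₁ = 2kp₁/r³ along +x.
E₁ = 2(8.99×10⁹)(1.71×10⁻¹⁰)/(0.145)³ = 1009 N/C.
Torque on the second dipole: τ = p₂ E₁ sinθ.
τ = (1.22×10⁻¹⁰)(1009)·sin65° = 1.115×10⁻⁷ N·m.

τ ≈ 1.12×10⁻⁷ N·m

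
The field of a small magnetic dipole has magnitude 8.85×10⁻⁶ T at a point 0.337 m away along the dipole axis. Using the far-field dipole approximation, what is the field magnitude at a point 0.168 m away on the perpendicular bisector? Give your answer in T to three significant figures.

Dipole fields scale as 1/r³ in the far field.
The axial field is twice the equatorial field at the same r, so the geometry factor is 1/2.
B₂ = B₁ · (1/2) · (r₁/r₂)³ = 8.85×10⁻⁶ · 0.5 · (0.337/0.168)³.
(r₁/r₂)³ = (2.006)³ = 8.072.
B₂ ≈ 3.572×10⁻⁵ T.

B ≈ 3.57×10⁻⁵ T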